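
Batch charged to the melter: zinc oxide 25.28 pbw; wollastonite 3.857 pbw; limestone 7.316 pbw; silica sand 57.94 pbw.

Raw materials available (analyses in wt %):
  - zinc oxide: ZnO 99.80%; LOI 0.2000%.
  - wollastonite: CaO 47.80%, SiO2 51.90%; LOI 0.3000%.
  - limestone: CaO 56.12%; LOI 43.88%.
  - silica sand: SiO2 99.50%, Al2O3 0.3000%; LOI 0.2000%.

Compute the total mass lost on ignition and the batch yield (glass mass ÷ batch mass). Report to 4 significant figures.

LOI loss = 3.388 pbw; glass = 91.00 pbw; yield = 96.41%

The intermediate values are displayed, rounded to four significant digits, across the worked steps — the whole derivation keeps full float precision from start to finish — exactly one rounding lands on each reported number — derived quantities, including yield, the four compositions, glass mass, ignition loss, the totals, are rebuilt using the weight values at 91.00 pbw of glass at exact precision, as quoted within the problem or the answer.
LOI of each material in turn:
  zinc oxide: 25.28 × 0.002000 = 0.05056 pbw
  wollastonite: 3.857 × 0.003000 = 0.01157 pbw
  limestone: 7.316 × 0.4388 = 3.210 pbw
  silica sand: 57.94 × 0.002000 = 0.1159 pbw
Total LOI = 3.388 pbw
Glass = batch − LOI = 94.39 − 3.388 = 91.00 pbw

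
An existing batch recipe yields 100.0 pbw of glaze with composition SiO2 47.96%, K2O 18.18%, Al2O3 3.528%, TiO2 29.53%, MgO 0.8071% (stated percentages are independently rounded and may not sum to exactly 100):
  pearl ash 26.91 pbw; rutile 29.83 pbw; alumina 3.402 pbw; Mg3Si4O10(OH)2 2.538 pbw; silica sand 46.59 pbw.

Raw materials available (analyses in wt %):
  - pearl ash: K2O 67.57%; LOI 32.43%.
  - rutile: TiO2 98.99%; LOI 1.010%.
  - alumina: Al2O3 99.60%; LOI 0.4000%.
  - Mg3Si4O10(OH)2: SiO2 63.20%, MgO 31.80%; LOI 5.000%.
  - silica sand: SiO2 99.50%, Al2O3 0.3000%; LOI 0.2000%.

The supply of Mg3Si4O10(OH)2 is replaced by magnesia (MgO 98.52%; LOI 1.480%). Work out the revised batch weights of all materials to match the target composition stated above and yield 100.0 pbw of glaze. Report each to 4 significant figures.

Revised batch per 100.0 pbw glaze:
  pearl ash: 26.91 pbw
  rutile: 29.83 pbw
  alumina: 3.397 pbw
  magnesia: 0.8192 pbw
  silica sand: 48.20 pbw
Total batch = 109.2 pbw; LOI loss = 9.150 pbw

The working math keeps full float precision at every stage — mid-chain values are printed, rounded to four significant figures, in the working; exactly one rounding is applied to every reported result; the derived quantities (glass mass, the totals, LOI, five oxide percentages, yield) are rebuilt from the weighed amounts for 100.0 pbw of glass at full float precision as given in problem or answer.
Oxide-by-oxide targets in 100.0 pbw glaze:
  SiO2: 47.96% × 100.0 = 47.96 pbw
  K2O: 18.18% × 100.0 = 18.18 pbw
  Al2O3: 3.528% × 100.0 = 3.528 pbw
  TiO2: 29.53% × 100.0 = 29.53 pbw
  MgO: 0.8071% × 100.0 = 0.8071 pbw
Sums-versus-targets review working from each reported weight, versus the basis set out (sums match the target masses net of answer rounding effects):
  SiO2: 48.20·0.9950 = 47.96 pbw (target 47.96 pbw)
  K2O: 26.91·0.6757 = 18.18 pbw (target 18.18 pbw)
  Al2O3: 3.397·0.9960 + 48.20·0.003000 = 3.528 pbw (target 3.528 pbw)
  TiO2: 29.83·0.9899 = 29.53 pbw (target 29.53 pbw)
  MgO: 0.8192·0.9852 = 0.8071 pbw (target 0.8071 pbw)
Glass-mass bookkeeping: batch total minus LOI = 100.0 pbw (per-oxide target masses sum to 100.0 pbw; stated basis 100.0 pbw — a pure rounding effect).
Whole-batch sum: Σ batch = 109.2 pbw; Σ batch·LOI gives LOI loss = 9.150 pbw; glass ÷ batch gives a yield of 91.62%.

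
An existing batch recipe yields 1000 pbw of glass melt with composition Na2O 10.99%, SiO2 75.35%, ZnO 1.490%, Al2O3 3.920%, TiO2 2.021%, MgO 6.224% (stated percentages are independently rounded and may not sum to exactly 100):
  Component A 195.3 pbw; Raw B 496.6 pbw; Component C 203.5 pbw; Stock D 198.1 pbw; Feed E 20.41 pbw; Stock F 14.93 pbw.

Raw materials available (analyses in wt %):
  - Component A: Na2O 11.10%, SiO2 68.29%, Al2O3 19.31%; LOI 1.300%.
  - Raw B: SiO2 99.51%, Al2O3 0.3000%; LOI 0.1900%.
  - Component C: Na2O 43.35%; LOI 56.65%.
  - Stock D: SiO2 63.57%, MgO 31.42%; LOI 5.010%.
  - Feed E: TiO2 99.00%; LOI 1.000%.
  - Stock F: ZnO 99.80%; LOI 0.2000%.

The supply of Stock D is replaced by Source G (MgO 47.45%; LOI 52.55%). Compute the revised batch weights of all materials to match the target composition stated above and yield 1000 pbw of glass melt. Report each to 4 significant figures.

All internal work keeps full precision at all times. The intermediate values appear rounded to 4 significant digits in the printout — a single rounding yields each reported result; derived quantities (totals, LOI, yield, six oxide percentages, net glass mass) are recomputed from the batch weights per 1000 pbw of glass at exact precision as given in the question or the answer.
Oxide mass targets, per 1000 pbw glass melt:
  Na2O: 10.99% × 1000 = 109.9 pbw
  SiO2: 75.35% × 1000 = 753.5 pbw
  ZnO: 1.490% × 1000 = 14.90 pbw
  Al2O3: 3.920% × 1000 = 39.20 pbw
  TiO2: 2.021% × 1000 = 20.21 pbw
  MgO: 6.224% × 1000 = 62.24 pbw
Verifying the oxide balance applying the batch weights above, per the basis as stated (delivered sums recover each target up to rounding of the answer):
  Na2O: 193.3·0.1110 + 204.0·0.4335 = 109.9 pbw (target 109.9 pbw)
  SiO2: 193.3·0.6829 + 624.6·0.9951 = 753.5 pbw (target 753.5 pbw)
  ZnO: 14.93·0.9980 = 14.90 pbw (target 14.90 pbw)
  Al2O3: 193.3·0.1931 + 624.6·0.003000 = 39.20 pbw (target 39.20 pbw)
  TiO2: 20.41·0.9900 = 20.21 pbw (target 20.21 pbw)
  MgO: 131.2·0.4745 = 62.25 pbw (target 62.24 pbw)
Glass mass check: net batch after ignition = 1000 pbw (the targets, summed, come to 1000 pbw; against the stated basis, 1000 pbw — any gap is answer rounding).
Batch total: Σ batch = 1188 pbw; the LOI term Σ batch·LOI equals 188.4 pbw; yield, glass over the total, = 84.14%.

Revised batch per 1000 pbw glass melt:
  Component A: 193.3 pbw
  Raw B: 624.6 pbw
  Component C: 204.0 pbw
  Source G: 131.2 pbw
  Feed E: 20.41 pbw
  Stock F: 14.93 pbw
Total batch = 1188 pbw; LOI loss = 188.4 pbw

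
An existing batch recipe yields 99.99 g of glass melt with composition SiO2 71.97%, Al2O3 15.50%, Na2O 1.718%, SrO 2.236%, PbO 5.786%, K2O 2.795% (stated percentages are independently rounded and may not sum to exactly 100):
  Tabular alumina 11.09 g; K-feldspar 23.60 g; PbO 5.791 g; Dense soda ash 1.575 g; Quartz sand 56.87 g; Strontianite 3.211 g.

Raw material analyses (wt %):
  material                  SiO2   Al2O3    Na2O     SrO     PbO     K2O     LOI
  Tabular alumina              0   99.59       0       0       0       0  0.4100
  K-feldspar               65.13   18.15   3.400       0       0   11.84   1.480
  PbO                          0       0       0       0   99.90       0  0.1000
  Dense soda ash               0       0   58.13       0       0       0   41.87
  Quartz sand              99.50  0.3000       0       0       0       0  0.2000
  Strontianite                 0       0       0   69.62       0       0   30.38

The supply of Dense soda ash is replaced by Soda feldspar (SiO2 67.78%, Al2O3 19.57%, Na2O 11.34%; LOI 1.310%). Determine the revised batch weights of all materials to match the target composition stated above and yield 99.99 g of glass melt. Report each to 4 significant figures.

Revised batch per 99.99 g glass melt:
  Tabular alumina: 9.520 g
  K-feldspar: 23.60 g
  PbO: 5.791 g
  Soda feldspar: 8.071 g
  Quartz sand: 51.38 g
  Strontianite: 3.211 g
Total batch = 101.6 g; LOI loss = 1.578 g

The whole derivation maintains exact precision end to end — mid-chain values appear, with 4-significant-figure rounding, when written out; exactly one rounding goes into every reported number; the derived quantities, including ignition loss, the six compositions, the totals, glass mass, the yield, are carried from the weighed amounts for 99.99 g of glass at full float precision as they appear in the problem or answer text.
Per-oxide target masses for 99.99 g glass melt:
  SiO2: 71.97% × 99.99 = 71.96 g
  Al2O3: 15.50% × 99.99 = 15.50 g
  Na2O: 1.718% × 99.99 = 1.718 g
  SrO: 2.236% × 99.99 = 2.236 g
  PbO: 5.786% × 99.99 = 5.785 g
  K2O: 2.795% × 99.99 = 2.795 g
Mass-balance tally per oxide on the weights just shown, against the basis in use (sum by sum, the targets are met exact up to rounding of places):
  SiO2: 23.60·0.6513 + 8.071·0.6778 + 51.38·0.9950 = 71.96 g (target 71.96 g)
  Al2O3: 9.520·0.9959 + 23.60·0.1815 + 8.071·0.1957 + 51.38·0.003000 = 15.50 g (target 15.50 g)
  Na2O: 23.60·0.03400 + 8.071·0.1134 = 1.718 g (target 1.718 g)
  SrO: 3.211·0.6962 = 2.235 g (target 2.236 g)
  PbO: 5.791·0.9990 = 5.785 g (target 5.785 g)
  K2O: 23.60·0.1184 = 2.794 g (target 2.795 g)
Consistency of the glass mass: net batch after ignition = 99.99 g (the Σ of target masses is 99.99 g; against the stated basis, 99.99 g — any gap is answer rounding).
Batch grand total — Σ batch = 101.6 g; LOI loss = Σ batch·LOI = 1.578 g; the yield ratio, glass ÷ batch: 98.45%.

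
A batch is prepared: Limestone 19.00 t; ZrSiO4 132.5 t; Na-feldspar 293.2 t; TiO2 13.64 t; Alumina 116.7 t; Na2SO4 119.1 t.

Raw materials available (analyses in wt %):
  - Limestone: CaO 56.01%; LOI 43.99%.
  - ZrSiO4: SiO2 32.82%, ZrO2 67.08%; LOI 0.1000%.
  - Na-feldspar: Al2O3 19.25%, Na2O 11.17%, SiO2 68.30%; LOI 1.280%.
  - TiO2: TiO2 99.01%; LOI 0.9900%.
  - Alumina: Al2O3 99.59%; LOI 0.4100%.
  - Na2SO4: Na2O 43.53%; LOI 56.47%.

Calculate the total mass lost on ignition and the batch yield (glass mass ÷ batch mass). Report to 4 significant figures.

LOI loss = 80.11 t; glass = 614.0 t; yield = 88.46%

All arithmetic maintains exact precision at all times — rounding to 4 significant figures governs every mid-chain value as printed; each reported result is rounded only once. Derived quantities, which include totals, LOI, six oxide percentages, the yield, glass mass, are computed in full float precision, precisely as stated by the problem or answer text, from the weighed amounts on 614.0 t of glass.
Ignition loss by material:
  Limestone: 19.00 × 0.4399 = 8.358 t
  ZrSiO4: 132.5 × 0.001000 = 0.1325 t
  Na-feldspar: 293.2 × 0.01280 = 3.753 t
  TiO2: 13.64 × 0.009900 = 0.1350 t
  Alumina: 116.7 × 0.004100 = 0.4785 t
  Na2SO4: 119.1 × 0.5647 = 67.26 t
Total LOI = 80.11 t
Glass = batch − LOI = 694.1 − 80.11 = 614.0 t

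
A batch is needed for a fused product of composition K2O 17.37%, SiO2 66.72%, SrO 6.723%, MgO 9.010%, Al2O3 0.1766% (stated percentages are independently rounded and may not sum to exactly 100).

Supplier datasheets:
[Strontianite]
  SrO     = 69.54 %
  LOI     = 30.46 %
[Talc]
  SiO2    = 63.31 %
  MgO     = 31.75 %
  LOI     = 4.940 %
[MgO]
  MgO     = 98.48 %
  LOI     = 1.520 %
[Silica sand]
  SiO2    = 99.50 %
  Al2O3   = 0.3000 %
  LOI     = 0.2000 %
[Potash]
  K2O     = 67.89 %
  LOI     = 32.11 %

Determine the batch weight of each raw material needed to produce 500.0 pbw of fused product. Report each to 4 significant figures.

Batch per 500.0 pbw fused product:
  Strontianite: 48.34 pbw
  Talc: 64.35 pbw
  MgO: 25.00 pbw
  Silica sand: 294.3 pbw
  Potash: 127.9 pbw
Total batch = 559.9 pbw; LOI loss = 59.94 pbw; yield = 89.29%

Rounding to 4 significant figures applies to each intermediate as displayed; each numeric step maintains full precision throughout — each reported result includes exactly one rounding — all derived quantities, including the yield, the five compositions, LOI, glass mass, totals, are computed from the weighed amounts for 500.0 pbw of glass in exact precision as quoted within problem or answer.
Target masses of each oxide per 500.0 pbw fused product:
  K2O: 17.37% × 500.0 = 86.85 pbw
  SiO2: 66.72% × 500.0 = 333.6 pbw
  SrO: 6.723% × 500.0 = 33.62 pbw
  MgO: 9.010% × 500.0 = 45.05 pbw
  Al2O3: 0.1766% × 500.0 = 0.8830 pbw
Verifying the oxide balance using the reported weights, against the basis in use (target by target, the sums agree once rounding is allowed for):
  K2O: 127.9·0.6789 = 86.83 pbw (target 86.85 pbw)
  SiO2: 64.35·0.6331 + 294.3·0.9950 = 333.6 pbw (target 333.6 pbw)
  SrO: 48.34·0.6954 = 33.62 pbw (target 33.62 pbw)
  MgO: 64.35·0.3175 + 25.00·0.9848 = 45.05 pbw (target 45.05 pbw)
  Al2O3: 294.3·0.003000 = 0.8829 pbw (target 0.8830 pbw)
Glass-mass bookkeeping: batch total minus LOI = 499.9 pbw (summing oxide targets gives 500.0 pbw; the stated basis being 500.0 pbw — gaps are rounding artifacts).
Summing the batch: Σ batch = 559.9 pbw; LOI removed, Σ of batch·LOI: 59.94 pbw; yield = glass ÷ total batch = 89.29%.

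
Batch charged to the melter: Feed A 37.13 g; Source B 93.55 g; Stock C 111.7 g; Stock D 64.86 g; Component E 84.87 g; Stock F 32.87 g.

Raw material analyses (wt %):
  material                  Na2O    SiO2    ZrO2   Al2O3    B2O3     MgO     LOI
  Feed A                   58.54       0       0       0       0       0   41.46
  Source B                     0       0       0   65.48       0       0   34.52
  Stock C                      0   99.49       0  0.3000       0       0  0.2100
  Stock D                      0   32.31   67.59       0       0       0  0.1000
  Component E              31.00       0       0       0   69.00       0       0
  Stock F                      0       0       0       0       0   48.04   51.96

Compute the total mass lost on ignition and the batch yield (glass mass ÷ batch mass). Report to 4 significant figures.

LOI loss = 65.07 g; glass = 359.9 g; yield = 84.69%

Every computation maintains full float precision throughout; values along the way are printed, rounded to four significant digits, when written out. Exactly one rounding lands on each reported value. All derived quantities (the totals, the six compositions, net glass mass, ignition loss, the yield) are rebuilt using the weight values at 359.9 g of glass in full float precision exactly as printed in either problem or answer.
LOI of each material in turn:
  Feed A: 37.13 × 0.4146 = 15.39 g
  Source B: 93.55 × 0.3452 = 32.29 g
  Stock C: 111.7 × 0.002100 = 0.2346 g
  Stock D: 64.86 × 0.001000 = 0.06486 g
  Component E: 84.87 × 0 = 0 g
  Stock F: 32.87 × 0.5196 = 17.08 g
Total LOI = 65.07 g
Glass = batch − LOI = 425.0 − 65.07 = 359.9 g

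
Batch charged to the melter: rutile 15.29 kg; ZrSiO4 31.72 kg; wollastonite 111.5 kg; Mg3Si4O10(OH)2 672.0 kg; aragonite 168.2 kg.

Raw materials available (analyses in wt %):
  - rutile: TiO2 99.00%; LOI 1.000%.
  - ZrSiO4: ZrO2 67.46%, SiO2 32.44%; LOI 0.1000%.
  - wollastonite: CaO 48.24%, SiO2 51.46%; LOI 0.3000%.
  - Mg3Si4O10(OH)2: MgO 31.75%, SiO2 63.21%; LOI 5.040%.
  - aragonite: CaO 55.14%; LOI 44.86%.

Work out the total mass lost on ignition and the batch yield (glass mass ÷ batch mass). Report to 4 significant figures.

LOI loss = 109.8 kg; glass = 888.9 kg; yield = 89.00%

In-progress results are shown rounded to four significant digits on the page; exact precision is held from first step to last. Every reported figure sees exactly one rounding. All derived quantities are carried from the batch weights at 888.9 kg of glass at full float precision (yield, net glass mass, ignition loss, five oxide percentages, the totals), exactly as printed in problem or answer.
Ignition loss by material:
  rutile: 15.29 × 0.01000 = 0.1529 kg
  ZrSiO4: 31.72 × 0.001000 = 0.03172 kg
  wollastonite: 111.5 × 0.003000 = 0.3345 kg
  Mg3Si4O10(OH)2: 672.0 × 0.05040 = 33.87 kg
  aragonite: 168.2 × 0.4486 = 75.45 kg
Total LOI = 109.8 kg
Glass = batch − LOI = 998.7 − 109.8 = 888.9 kg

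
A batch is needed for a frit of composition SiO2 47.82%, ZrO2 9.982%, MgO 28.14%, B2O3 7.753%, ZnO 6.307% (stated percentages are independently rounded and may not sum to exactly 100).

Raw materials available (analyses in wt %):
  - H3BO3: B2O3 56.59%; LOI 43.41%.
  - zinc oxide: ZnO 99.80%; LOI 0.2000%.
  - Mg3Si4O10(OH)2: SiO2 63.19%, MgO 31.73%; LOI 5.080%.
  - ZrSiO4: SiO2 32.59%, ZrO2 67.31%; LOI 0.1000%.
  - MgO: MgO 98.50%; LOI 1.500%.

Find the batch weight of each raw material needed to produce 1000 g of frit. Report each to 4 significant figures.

Batch per 1000 g frit:
  H3BO3: 137.0 g
  zinc oxide: 63.20 g
  Mg3Si4O10(OH)2: 680.3 g
  ZrSiO4: 148.3 g
  MgO: 66.55 g
Total batch = 1095 g; LOI loss = 95.30 g; yield = 91.30%

Every computation keeps exact precision from start to finish. Mid-chain values appear, with 4-significant-figure rounding, as written; exactly one rounding goes into each reported figure — all derived quantities are computed from the batch weights at 1000 g of glass at exact precision (yield, totals, five oxide percentages, LOI, net glass mass), precisely as stated by the problem or answer text.
Per-oxide target masses for 1000 g frit:
  SiO2: 47.82% × 1000 = 478.2 g
  ZrO2: 9.982% × 1000 = 99.82 g
  MgO: 28.14% × 1000 = 281.4 g
  B2O3: 7.753% × 1000 = 77.53 g
  ZnO: 6.307% × 1000 = 63.07 g
Balance tally, oxide-wise, given the weights on record, under the basis named above (sums match the target masses net of answer rounding effects):
  SiO2: 680.3·0.6319 + 148.3·0.3259 = 478.2 g (target 478.2 g)
  ZrO2: 148.3·0.6731 = 99.82 g (target 99.82 g)
  MgO: 680.3·0.3173 + 66.55·0.9850 = 281.4 g (target 281.4 g)
  B2O3: 137.0·0.5659 = 77.53 g (target 77.53 g)
  ZnO: 63.20·0.9980 = 63.07 g (target 63.07 g)
Auditing the glass mass value: net batch after ignition = 1000 g (oxide target masses add up to 1000 g; against the stated basis, 1000 g — a pure rounding effect).
Batch total: Σ batch = 1095 g; ignition loss, Σ(batch × LOI) = 95.30 g; as yield: glass ÷ batch → 91.30%.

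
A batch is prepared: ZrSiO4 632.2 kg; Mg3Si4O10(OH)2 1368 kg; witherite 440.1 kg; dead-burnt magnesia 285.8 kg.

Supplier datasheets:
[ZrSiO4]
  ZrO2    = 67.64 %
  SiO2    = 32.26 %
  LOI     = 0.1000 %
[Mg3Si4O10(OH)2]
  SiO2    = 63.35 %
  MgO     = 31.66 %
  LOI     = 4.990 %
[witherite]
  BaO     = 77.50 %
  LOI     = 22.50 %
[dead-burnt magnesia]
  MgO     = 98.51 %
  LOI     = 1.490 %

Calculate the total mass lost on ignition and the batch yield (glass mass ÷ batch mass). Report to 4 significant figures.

All arithmetic maintains exact precision from start to finish. Mid-chain values are shown with 4-significant-digit rounding across the worked steps. Each reported figure carries a single rounding — derived quantities (net glass mass, four oxide percentages, totals, LOI, the yield) are re-derived from the batch weights per 2554 kg of glass at full precision exactly as printed in either problem or answer.
LOI of each material in turn:
  ZrSiO4: 632.2 × 0.001000 = 0.6322 kg
  Mg3Si4O10(OH)2: 1368 × 0.04990 = 68.26 kg
  witherite: 440.1 × 0.2250 = 99.02 kg
  dead-burnt magnesia: 285.8 × 0.01490 = 4.258 kg
Total LOI = 172.2 kg
Glass = batch − LOI = 2726 − 172.2 = 2554 kg

LOI loss = 172.2 kg; glass = 2554 kg; yield = 93.68%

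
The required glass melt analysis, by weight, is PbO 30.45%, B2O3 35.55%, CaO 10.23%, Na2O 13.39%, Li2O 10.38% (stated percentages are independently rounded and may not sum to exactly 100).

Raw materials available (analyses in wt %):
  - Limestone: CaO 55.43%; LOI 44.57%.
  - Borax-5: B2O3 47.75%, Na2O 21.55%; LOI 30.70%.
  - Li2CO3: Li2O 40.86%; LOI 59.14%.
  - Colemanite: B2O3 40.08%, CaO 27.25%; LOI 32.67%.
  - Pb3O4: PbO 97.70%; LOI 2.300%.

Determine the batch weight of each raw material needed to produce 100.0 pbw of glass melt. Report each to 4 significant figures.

The intermediate values are displayed rounded to four significant figures in the printout; all internal work runs at full float precision all the way through — exactly one rounding is applied to every reported figure — derived quantities are carried from the batch weights on 100.0 pbw of glass at full precision (the totals, the yield, LOI, net glass mass, the five compositions) as written in either problem or answer.
Oxide mass targets, per 100.0 pbw glass melt:
  PbO: 30.45% × 100.0 = 30.45 pbw
  B2O3: 35.55% × 100.0 = 35.55 pbw
  CaO: 10.23% × 100.0 = 10.23 pbw
  Na2O: 13.39% × 100.0 = 13.39 pbw
  Li2O: 10.38% × 100.0 = 10.38 pbw
Sums-versus-targets review given the weights on record, relative to the basis at hand (sums match the target masses up to rounding of the answer):
  PbO: 31.17·0.9770 = 30.45 pbw (target 30.45 pbw)
  B2O3: 62.13·0.4775 + 14.67·0.4008 = 35.55 pbw (target 35.55 pbw)
  CaO: 11.24·0.5543 + 14.67·0.2725 = 10.23 pbw (target 10.23 pbw)
  Na2O: 62.13·0.2155 = 13.39 pbw (target 13.39 pbw)
  Li2O: 25.40·0.4086 = 10.38 pbw (target 10.38 pbw)
The glass-mass cross-check: total charge less LOI = 100.0 pbw (summing oxide targets gives 100.0 pbw; versus the stated basis of 100.0 pbw — differing by rounding only).
Summing the batch: Σ batch = 144.6 pbw; LOI removed, Σ of batch·LOI: 44.61 pbw; glass ÷ batch gives a yield of 69.15%.

Batch per 100.0 pbw glass melt:
  Limestone: 11.24 pbw
  Borax-5: 62.13 pbw
  Li2CO3: 25.40 pbw
  Colemanite: 14.67 pbw
  Pb3O4: 31.17 pbw
Total batch = 144.6 pbw; LOI loss = 44.61 pbw; yield = 69.15%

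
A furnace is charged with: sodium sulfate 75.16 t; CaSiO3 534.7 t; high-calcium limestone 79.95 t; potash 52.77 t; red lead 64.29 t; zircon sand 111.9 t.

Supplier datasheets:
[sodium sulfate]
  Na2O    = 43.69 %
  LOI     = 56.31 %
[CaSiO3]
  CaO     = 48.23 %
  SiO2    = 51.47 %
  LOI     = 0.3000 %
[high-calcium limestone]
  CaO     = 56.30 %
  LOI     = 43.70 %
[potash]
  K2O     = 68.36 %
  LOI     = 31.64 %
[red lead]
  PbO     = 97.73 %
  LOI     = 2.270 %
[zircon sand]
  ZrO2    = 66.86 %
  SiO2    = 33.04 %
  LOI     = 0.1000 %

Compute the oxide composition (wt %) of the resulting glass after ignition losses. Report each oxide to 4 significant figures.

Glass mass = 821.6 t (batch 918.8 − LOI 97.13).
Composition: CaO 36.87%, ZrO2 9.106%, Na2O 3.997%, K2O 4.390%, PbO 7.647%, SiO2 38.00%

Intermediates appear with 4-significant-digit rounding alongside each step; the working math keeps full float precision throughout — each reported number takes just one rounding — the derived quantities (the totals, ignition loss, the six compositions, net glass mass, the yield) are carried in exact precision using the weight values per 821.6 t of glass as set out in problem or answer.
Oxide masses out of the charge:
  CaO: 534.7·0.4823 + 79.95·0.5630 = 302.9 t
  ZrO2: 111.9·0.6686 = 74.82 t
  Na2O: 75.16·0.4369 = 32.84 t
  K2O: 52.77·0.6836 = 36.07 t
  PbO: 64.29·0.9773 = 62.83 t
  SiO2: 534.7·0.5147 + 111.9·0.3304 = 312.2 t
LOI: 75.16·0.5631 + 534.7·0.003000 + 79.95·0.4370 + 52.77·0.3164 + 64.29·0.02270 + 111.9·0.001000 = 97.13 t
Glass = total batch minus LOI = 918.8 − 97.13 = 821.6 t (= Σ oxide masses)
percent share: oxide ÷ glass, ×100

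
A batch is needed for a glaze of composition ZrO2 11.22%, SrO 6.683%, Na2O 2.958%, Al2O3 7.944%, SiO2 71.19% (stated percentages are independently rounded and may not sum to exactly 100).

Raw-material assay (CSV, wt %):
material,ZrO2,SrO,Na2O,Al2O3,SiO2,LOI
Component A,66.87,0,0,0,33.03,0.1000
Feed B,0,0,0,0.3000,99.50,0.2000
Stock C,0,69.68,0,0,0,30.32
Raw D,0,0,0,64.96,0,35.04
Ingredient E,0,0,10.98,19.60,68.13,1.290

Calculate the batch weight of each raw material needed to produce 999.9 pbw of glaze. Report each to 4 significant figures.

Batch per 999.9 pbw glaze:
  Component A: 167.8 pbw
  Feed B: 475.3 pbw
  Stock C: 95.90 pbw
  Raw D: 38.81 pbw
  Ingredient E: 269.4 pbw
Total batch = 1047 pbw; LOI loss = 47.27 pbw; yield = 95.49%

Working values are displayed (rounded to four significant digits) at each printed step — the whole derivation carries exact precision through every step; each reported value takes exactly one rounding; all derived quantities are re-derived at exact precision (net glass mass, the totals, the yield, five oxide percentages, LOI) using the weight values on 999.9 pbw of glass, as set out in problem or answer.
Oxide mass targets, per 999.9 pbw glaze:
  ZrO2: 11.22% × 999.9 = 112.2 pbw
  SrO: 6.683% × 999.9 = 66.82 pbw
  Na2O: 2.958% × 999.9 = 29.58 pbw
  Al2O3: 7.944% × 999.9 = 79.43 pbw
  SiO2: 71.19% × 999.9 = 711.8 pbw
Balance tally, oxide-wise, from the weights as reported, relative to the basis at hand (sum by sum, the targets are met exact up to rounding of places):
  ZrO2: 167.8·0.6687 = 112.2 pbw (target 112.2 pbw)
  SrO: 95.90·0.6968 = 66.82 pbw (target 66.82 pbw)
  Na2O: 269.4·0.1098 = 29.58 pbw (target 29.58 pbw)
  Al2O3: 475.3·0.003000 + 38.81·0.6496 + 269.4·0.1960 = 79.44 pbw (target 79.43 pbw)
  SiO2: 167.8·0.3303 + 475.3·0.9950 + 269.4·0.6813 = 711.9 pbw (target 711.8 pbw)
Mass balance on the glass: total charge less LOI = 999.9 pbw (the Σ of target masses is 999.9 pbw; basis as stated: 999.9 pbw — rounding explains the deltas).
Summing the batch: Σ batch = 1047 pbw; ignition loss, Σ(batch × LOI) = 47.27 pbw; yield, glass over the total, = 95.49%.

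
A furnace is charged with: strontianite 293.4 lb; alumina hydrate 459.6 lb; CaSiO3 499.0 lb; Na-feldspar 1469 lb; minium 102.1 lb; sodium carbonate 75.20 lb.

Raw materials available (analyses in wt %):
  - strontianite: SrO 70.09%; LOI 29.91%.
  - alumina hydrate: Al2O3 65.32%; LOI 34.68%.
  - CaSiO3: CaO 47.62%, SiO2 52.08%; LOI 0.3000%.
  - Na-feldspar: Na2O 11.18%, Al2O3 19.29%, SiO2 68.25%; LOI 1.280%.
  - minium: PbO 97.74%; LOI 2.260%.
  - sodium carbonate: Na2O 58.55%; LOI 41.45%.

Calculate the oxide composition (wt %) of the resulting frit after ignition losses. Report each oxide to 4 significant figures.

Glass mass = 2597 lb (batch 2898 − LOI 300.9).
Composition: Na2O 8.018%, PbO 3.842%, SrO 7.917%, CaO 9.149%, Al2O3 22.47%, SiO2 48.61%

Full precision is maintained throughout — the intermediate values are displayed rounded off to 4 significant figures as written — each reported result undergoes a single rounding. All derived quantities, including net glass mass, ignition loss, the yield, the six compositions, totals, are carried starting from the weights on 2597 lb of glass in full precision, as written in the problem or the answer.
Oxide masses out of the charge:
  Na2O: 1469·0.1118 + 75.20·0.5855 = 208.3 lb
  PbO: 102.1·0.9774 = 99.79 lb
  SrO: 293.4·0.7009 = 205.6 lb
  CaO: 499.0·0.4762 = 237.6 lb
  Al2O3: 459.6·0.6532 + 1469·0.1929 = 583.6 lb
  SiO2: 499.0·0.5208 + 1469·0.6825 = 1262 lb
LOI: 293.4·0.2991 + 459.6·0.3468 + 499.0·0.003000 + 1469·0.01280 + 102.1·0.02260 + 75.20·0.4145 = 300.9 lb
Resulting glass, batch − LOI: 2898 − 300.9 = 2597 lb (= Σ oxide masses)
wt % = 100 × oxide mass / glass mass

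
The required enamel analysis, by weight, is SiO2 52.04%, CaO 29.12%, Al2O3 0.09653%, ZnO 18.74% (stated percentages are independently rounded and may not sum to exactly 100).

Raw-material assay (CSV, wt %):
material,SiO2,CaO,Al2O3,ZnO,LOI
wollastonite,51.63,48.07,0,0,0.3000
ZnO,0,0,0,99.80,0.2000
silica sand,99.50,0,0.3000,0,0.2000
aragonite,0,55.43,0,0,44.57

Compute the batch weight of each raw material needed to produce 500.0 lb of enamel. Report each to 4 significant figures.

Batch per 500.0 lb enamel:
  wollastonite: 193.9 lb
  ZnO: 93.89 lb
  silica sand: 160.9 lb
  aragonite: 94.50 lb
Total batch = 543.2 lb; LOI loss = 43.21 lb; yield = 92.05%

The whole derivation carries exact precision in all steps. In-progress results are displayed rounded off to 4 significant digits across the worked steps; each reported number is rounded once only — the derived quantities (the four compositions, glass mass, totals, ignition loss, the yield) are re-derived from the batch weights on 500.0 lb of glass at full float precision, exactly as printed in question or answer.
The oxide mass targets at 500.0 lb enamel:
  SiO2: 52.04% × 500.0 = 260.2 lb
  CaO: 29.12% × 500.0 = 145.6 lb
  Al2O3: 0.09653% × 500.0 = 0.4826 lb
  ZnO: 18.74% × 500.0 = 93.70 lb
Checking each oxide sum per the reported batch figures, versus the basis set out (sum by sum, the targets are met inside rounding margins):
  SiO2: 193.9·0.5163 + 160.9·0.9950 = 260.2 lb (target 260.2 lb)
  CaO: 193.9·0.4807 + 94.50·0.5543 = 145.6 lb (target 145.6 lb)
  Al2O3: 160.9·0.003000 = 0.4827 lb (target 0.4826 lb)
  ZnO: 93.89·0.9980 = 93.70 lb (target 93.70 lb)
The glass-mass cross-check: the batch minus its LOI: 500.0 lb (oxide target masses add up to 500.0 lb; basis as stated: 500.0 lb — gaps are rounding artifacts).
Whole-batch sum: Σ batch = 543.2 lb; the LOI term Σ batch·LOI equals 43.21 lb; yield: glass divided by total = 92.05%.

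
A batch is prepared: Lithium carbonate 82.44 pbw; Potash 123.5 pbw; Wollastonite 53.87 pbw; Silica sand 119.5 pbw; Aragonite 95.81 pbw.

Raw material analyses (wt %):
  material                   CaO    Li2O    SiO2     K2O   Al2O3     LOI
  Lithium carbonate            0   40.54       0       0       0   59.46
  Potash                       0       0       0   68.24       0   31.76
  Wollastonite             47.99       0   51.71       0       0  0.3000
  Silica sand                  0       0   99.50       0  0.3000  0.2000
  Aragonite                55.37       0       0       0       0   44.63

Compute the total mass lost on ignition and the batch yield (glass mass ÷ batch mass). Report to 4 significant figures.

Rounding to four significant figures governs each intermediate as displayed; all arithmetic maintains exact precision in every operation. Every reported result is rounded only once. The derived quantities are recomputed starting from the weights on 343.7 pbw of glass at full precision (five oxide percentages, totals, yield, ignition loss, glass mass), as given in question or answer.
LOI of each material in turn:
  Lithium carbonate: 82.44 × 0.5946 = 49.02 pbw
  Potash: 123.5 × 0.3176 = 39.22 pbw
  Wollastonite: 53.87 × 0.003000 = 0.1616 pbw
  Silica sand: 119.5 × 0.002000 = 0.2390 pbw
  Aragonite: 95.81 × 0.4463 = 42.76 pbw
Total LOI = 131.4 pbw
Glass = batch − LOI = 475.1 − 131.4 = 343.7 pbw

LOI loss = 131.4 pbw; glass = 343.7 pbw; yield = 72.34%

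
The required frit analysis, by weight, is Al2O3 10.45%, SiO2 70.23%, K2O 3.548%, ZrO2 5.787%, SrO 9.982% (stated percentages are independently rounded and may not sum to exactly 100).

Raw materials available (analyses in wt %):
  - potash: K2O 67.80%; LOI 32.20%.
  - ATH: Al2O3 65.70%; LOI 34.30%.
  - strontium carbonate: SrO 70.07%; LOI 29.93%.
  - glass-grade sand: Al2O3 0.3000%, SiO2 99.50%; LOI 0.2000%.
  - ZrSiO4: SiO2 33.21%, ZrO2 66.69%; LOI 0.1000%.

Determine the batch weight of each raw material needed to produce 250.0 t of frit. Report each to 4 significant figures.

Full precision is maintained in every operation — working values appear (rounded to four significant figures) when written out. Every reported result carries a single rounding; all derived quantities, including the totals, yield, five oxide percentages, glass mass, ignition loss, are recomputed starting from the weights at 250.0 t of glass in exact precision exactly as printed in question or answer.
The oxide mass targets at 250.0 t frit:
  Al2O3: 10.45% × 250.0 = 26.12 t
  SiO2: 70.23% × 250.0 = 175.6 t
  K2O: 3.548% × 250.0 = 8.870 t
  ZrO2: 5.787% × 250.0 = 14.47 t
  SrO: 9.982% × 250.0 = 24.96 t
Checking each oxide sum using the reported weights, per the basis as stated (sums match the target masses given rounding of the digits):
  Al2O3: 38.99·0.6570 + 169.2·0.003000 = 26.12 t (target 26.12 t)
  SiO2: 169.2·0.9950 + 21.69·0.3321 = 175.6 t (target 175.6 t)
  K2O: 13.08·0.6780 = 8.868 t (target 8.870 t)
  ZrO2: 21.69·0.6669 = 14.47 t (target 14.47 t)
  SrO: 35.61·0.7007 = 24.95 t (target 24.96 t)
Glass-mass closure: batch Σ − ignition loss = 250.0 t (oxide target masses add up to 250.0 t; the stated basis being 250.0 t — differing by rounding only).
Summing the batch: Σ batch = 278.6 t; Σ batch·LOI gives LOI loss = 28.60 t; yield, glass over the total, = 89.73%.

Batch per 250.0 t frit:
  potash: 13.08 t
  ATH: 38.99 t
  strontium carbonate: 35.61 t
  glass-grade sand: 169.2 t
  ZrSiO4: 21.69 t
Total batch = 278.6 t; LOI loss = 28.60 t; yield = 89.73%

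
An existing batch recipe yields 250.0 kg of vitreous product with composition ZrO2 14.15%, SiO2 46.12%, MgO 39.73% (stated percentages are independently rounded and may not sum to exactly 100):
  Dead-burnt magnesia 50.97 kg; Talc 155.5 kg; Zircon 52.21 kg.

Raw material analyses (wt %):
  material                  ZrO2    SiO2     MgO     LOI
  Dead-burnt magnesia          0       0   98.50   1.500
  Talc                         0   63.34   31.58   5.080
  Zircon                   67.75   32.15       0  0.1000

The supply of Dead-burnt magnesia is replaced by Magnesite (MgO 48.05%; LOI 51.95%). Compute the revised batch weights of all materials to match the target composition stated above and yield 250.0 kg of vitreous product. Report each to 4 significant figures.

All internal work carries full float precision at each step — in-progress results are printed rounded to four significant figures at each printed step — every reported result includes exactly one rounding — derived quantities (ignition loss, the totals, the yield, glass mass, three oxide percentages) are recomputed starting from the weights on 250.0 kg of glass in exact precision as set out in either problem or answer.
Target masses of each oxide per 250.0 kg vitreous product:
  ZrO2: 14.15% × 250.0 = 35.38 kg
  SiO2: 46.12% × 250.0 = 115.3 kg
  MgO: 39.73% × 250.0 = 99.32 kg
Sums-versus-targets review on the weights just shown, under the basis named above (delivered sums recover each target given rounding of the digits):
  ZrO2: 52.21·0.6775 = 35.37 kg (target 35.38 kg)
  SiO2: 155.5·0.6334 + 52.21·0.3215 = 115.3 kg (target 115.3 kg)
  MgO: 104.5·0.4805 + 155.5·0.3158 = 99.32 kg (target 99.32 kg)
Glass-mass bookkeeping: the batch minus its LOI: 250.0 kg (per-oxide target masses sum to 250.0 kg; stated basis 250.0 kg — deltas are rounding alone).
Total batch = Σ batch = 312.2 kg; loss to ignition Σ batch·LOI = 62.24 kg; yield, glass over the total, = 80.06%.

Revised batch per 250.0 kg vitreous product:
  Magnesite: 104.5 kg
  Talc: 155.5 kg
  Zircon: 52.21 kg
Total batch = 312.2 kg; LOI loss = 62.24 kg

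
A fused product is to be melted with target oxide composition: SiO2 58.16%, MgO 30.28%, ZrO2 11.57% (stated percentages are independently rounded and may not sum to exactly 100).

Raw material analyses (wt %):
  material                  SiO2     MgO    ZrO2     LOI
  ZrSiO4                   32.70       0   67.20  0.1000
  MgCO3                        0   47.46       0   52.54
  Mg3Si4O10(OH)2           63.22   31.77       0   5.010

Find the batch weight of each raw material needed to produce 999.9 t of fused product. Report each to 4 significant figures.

Batch per 999.9 t fused product:
  ZrSiO4: 172.2 t
  MgCO3: 81.79 t
  Mg3Si4O10(OH)2: 830.8 t
Total batch = 1085 t; LOI loss = 84.77 t; yield = 92.19%

All arithmetic maintains full precision from start to finish. Mid-chain values are shown, with 4-significant-digit rounding, in the working; each reported number is rounded only once. The derived quantities (totals, three oxide percentages, the yield, LOI, net glass mass) are computed in full float precision starting from the weights per 999.9 t of glass, as written in either problem or answer.
Oxide-by-oxide targets in 999.9 t fused product:
  SiO2: 58.16% × 999.9 = 581.5 t
  MgO: 30.28% × 999.9 = 302.8 t
  ZrO2: 11.57% × 999.9 = 115.7 t
Sums-versus-targets review on the weights just shown, versus the basis set out (delivered sums recover each target up to rounding of the answer):
  SiO2: 172.2·0.3270 + 830.8·0.6322 = 581.5 t (target 581.5 t)
  MgO: 81.79·0.4746 + 830.8·0.3177 = 302.8 t (target 302.8 t)
  ZrO2: 172.2·0.6720 = 115.7 t (target 115.7 t)
Glass-mass sanity pass: whole batch net of LOI = 1000 t (the targets, summed, come to 1000 t; versus the stated basis of 999.9 t — differing by rounding only).
Whole-batch sum: Σ batch = 1085 t; the LOI term Σ batch·LOI equals 84.77 t; the yield ratio, glass ÷ batch: 92.19%.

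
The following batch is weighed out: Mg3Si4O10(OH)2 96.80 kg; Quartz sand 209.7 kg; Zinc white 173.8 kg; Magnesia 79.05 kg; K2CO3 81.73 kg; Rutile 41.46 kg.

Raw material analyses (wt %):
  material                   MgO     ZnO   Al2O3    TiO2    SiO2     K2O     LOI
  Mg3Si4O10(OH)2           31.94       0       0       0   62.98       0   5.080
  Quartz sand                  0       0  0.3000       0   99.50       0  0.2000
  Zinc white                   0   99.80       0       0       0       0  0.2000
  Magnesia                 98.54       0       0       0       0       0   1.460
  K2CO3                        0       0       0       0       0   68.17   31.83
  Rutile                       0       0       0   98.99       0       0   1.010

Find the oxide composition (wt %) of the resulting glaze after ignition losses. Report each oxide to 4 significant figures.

Each numeric step holds exact precision in all steps. Values along the way are printed, rounded to 4 significant figures, at each printed step — every reported value sees exactly one rounding — all derived quantities, including net glass mass, totals, the six compositions, the yield, ignition loss, are re-derived starting from the weights at 649.3 kg of glass in full float precision precisely as stated by the problem or answer text.
Per-oxide mass from batch:
  MgO: 96.80·0.3194 + 79.05·0.9854 = 108.8 kg
  ZnO: 173.8·0.9980 = 173.5 kg
  Al2O3: 209.7·0.003000 = 0.6291 kg
  TiO2: 41.46·0.9899 = 41.04 kg
  SiO2: 96.80·0.6298 + 209.7·0.9950 = 269.6 kg
  K2O: 81.73·0.6817 = 55.72 kg
LOI: 96.80·0.05080 + 209.7·0.002000 + 173.8·0.002000 + 79.05·0.01460 + 81.73·0.3183 + 41.46·0.01010 = 33.27 kg
Glass mass = batch − LOI = 682.5 − 33.27 = 649.3 kg (consistent with Σ oxide mass)
percent share: oxide ÷ glass, ×100

Glass mass = 649.3 kg (batch 682.5 − LOI 33.27).
Composition: MgO 16.76%, ZnO 26.72%, Al2O3 0.09689%, TiO2 6.321%, SiO2 41.53%, K2O 8.581%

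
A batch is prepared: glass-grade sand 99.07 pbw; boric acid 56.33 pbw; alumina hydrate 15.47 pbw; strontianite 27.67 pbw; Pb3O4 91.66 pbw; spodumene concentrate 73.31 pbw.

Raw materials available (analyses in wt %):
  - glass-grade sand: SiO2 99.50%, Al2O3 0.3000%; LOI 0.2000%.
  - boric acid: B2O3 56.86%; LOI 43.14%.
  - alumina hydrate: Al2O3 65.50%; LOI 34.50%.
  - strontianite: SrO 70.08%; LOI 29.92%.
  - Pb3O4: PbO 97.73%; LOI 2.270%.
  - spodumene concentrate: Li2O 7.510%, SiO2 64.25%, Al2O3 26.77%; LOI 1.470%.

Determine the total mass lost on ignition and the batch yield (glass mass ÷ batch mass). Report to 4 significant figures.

Each numeric step maintains full precision at all times — in-progress results are shown rounded off to 4 significant figures across the worked steps; each reported value receives exactly one rounding — the derived quantities are carried from the batch weights at 322.2 pbw of glass in full float precision (yield, LOI, totals, net glass mass, the six compositions) as quoted within the problem or answer text.
Each material's LOI contribution:
  glass-grade sand: 99.07 × 0.002000 = 0.1981 pbw
  boric acid: 56.33 × 0.4314 = 24.30 pbw
  alumina hydrate: 15.47 × 0.3450 = 5.337 pbw
  strontianite: 27.67 × 0.2992 = 8.279 pbw
  Pb3O4: 91.66 × 0.02270 = 2.081 pbw
  spodumene concentrate: 73.31 × 0.01470 = 1.078 pbw
Total LOI = 41.27 pbw
Glass = batch − LOI = 363.5 − 41.27 = 322.2 pbw

LOI loss = 41.27 pbw; glass = 322.2 pbw; yield = 88.65%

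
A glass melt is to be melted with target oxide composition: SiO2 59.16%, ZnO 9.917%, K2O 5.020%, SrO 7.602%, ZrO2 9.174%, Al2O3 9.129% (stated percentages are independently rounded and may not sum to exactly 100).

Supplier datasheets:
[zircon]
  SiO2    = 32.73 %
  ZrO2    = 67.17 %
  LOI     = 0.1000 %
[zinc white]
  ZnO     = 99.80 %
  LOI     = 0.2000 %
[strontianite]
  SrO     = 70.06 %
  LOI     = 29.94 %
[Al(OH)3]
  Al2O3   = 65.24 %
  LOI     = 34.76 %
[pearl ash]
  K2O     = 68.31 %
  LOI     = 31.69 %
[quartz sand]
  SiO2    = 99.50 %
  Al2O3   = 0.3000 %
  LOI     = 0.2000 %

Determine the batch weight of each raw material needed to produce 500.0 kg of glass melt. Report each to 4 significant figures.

Batch per 500.0 kg glass melt:
  zircon: 68.29 kg
  zinc white: 49.68 kg
  strontianite: 54.25 kg
  Al(OH)3: 68.70 kg
  pearl ash: 36.74 kg
  quartz sand: 274.8 kg
Total batch = 552.5 kg; LOI loss = 52.48 kg; yield = 90.50%

Working values appear with 4-significant-figure rounding across the worked steps; each numeric step carries full float precision end to end — exactly one rounding is applied to each reported value — the derived quantities (the six compositions, ignition loss, yield, glass mass, the totals) are re-derived at full float precision from the weighed amounts at 500.0 kg of glass as set out in problem or answer.
Oxide mass targets, per 500.0 kg glass melt:
  SiO2: 59.16% × 500.0 = 295.8 kg
  ZnO: 9.917% × 500.0 = 49.58 kg
  K2O: 5.020% × 500.0 = 25.10 kg
  SrO: 7.602% × 500.0 = 38.01 kg
  ZrO2: 9.174% × 500.0 = 45.87 kg
  Al2O3: 9.129% × 500.0 = 45.64 kg
Oxide-by-oxide audit per the reported batch figures, relative to the basis at hand (summed amounts equal target values modulo rounding of the values):
  SiO2: 68.29·0.3273 + 274.8·0.9950 = 295.8 kg (target 295.8 kg)
  ZnO: 49.68·0.9980 = 49.58 kg (target 49.58 kg)
  K2O: 36.74·0.6831 = 25.10 kg (target 25.10 kg)
  SrO: 54.25·0.7006 = 38.01 kg (target 38.01 kg)
  ZrO2: 68.29·0.6717 = 45.87 kg (target 45.87 kg)
  Al2O3: 68.70·0.6524 + 274.8·0.003000 = 45.64 kg (target 45.64 kg)
Consistency of the glass mass: total charge less LOI = 500.0 kg (the Σ of target masses is 500.0 kg; with the basis standing at 500.0 kg — gaps are rounding artifacts).
Summing the batch: Σ batch = 552.5 kg; loss to ignition Σ batch·LOI = 52.48 kg; the yield ratio, glass ÷ batch: 90.50%.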